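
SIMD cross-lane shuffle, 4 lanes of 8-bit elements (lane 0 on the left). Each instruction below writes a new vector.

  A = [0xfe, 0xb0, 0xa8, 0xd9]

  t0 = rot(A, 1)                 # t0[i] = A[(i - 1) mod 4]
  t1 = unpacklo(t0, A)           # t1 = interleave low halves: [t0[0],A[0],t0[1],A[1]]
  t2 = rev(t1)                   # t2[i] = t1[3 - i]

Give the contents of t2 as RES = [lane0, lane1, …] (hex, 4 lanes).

  t0: d9 fe b0 a8
  t1: d9 fe fe b0
  t2: b0 fe fe d9

RES = [ 0xb0  0xfe  0xfe  0xd9 ]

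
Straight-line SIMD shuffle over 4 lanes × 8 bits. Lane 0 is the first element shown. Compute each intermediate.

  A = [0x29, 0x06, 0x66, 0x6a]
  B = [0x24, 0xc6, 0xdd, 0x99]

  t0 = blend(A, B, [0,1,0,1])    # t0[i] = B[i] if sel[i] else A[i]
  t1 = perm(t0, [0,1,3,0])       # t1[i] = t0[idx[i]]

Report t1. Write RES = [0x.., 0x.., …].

RES = [0x29, 0xc6, 0x99, 0x29]

→ t0 |29|c6|66|99|
→ t1 |29|c6|99|29|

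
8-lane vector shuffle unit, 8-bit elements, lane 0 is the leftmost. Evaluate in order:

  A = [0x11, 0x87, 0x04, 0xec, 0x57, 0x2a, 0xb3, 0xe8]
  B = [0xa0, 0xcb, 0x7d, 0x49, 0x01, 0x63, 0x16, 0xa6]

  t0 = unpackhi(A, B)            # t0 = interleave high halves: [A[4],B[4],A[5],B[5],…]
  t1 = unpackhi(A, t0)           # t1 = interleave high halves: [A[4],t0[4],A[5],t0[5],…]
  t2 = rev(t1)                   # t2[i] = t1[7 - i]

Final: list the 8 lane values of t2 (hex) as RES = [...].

  t0: 57 01 2a 63 b3 16 e8 a6
  t1: 57 b3 2a 16 b3 e8 e8 a6
  t2: a6 e8 e8 b3 16 2a b3 57

RES = [0xa6, 0xe8, 0xe8, 0xb3, 0x16, 0x2a, 0xb3, 0x57]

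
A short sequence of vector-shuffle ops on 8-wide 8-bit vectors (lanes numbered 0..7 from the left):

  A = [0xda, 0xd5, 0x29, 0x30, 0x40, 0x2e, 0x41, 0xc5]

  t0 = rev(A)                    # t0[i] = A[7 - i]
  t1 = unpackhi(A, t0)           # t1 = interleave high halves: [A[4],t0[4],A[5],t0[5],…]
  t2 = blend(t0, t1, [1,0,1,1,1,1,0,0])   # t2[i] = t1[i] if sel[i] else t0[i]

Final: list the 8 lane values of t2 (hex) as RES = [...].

→ t0 |c5|41|2e|40|30|29|d5|da|
→ t1 |40|30|2e|29|41|d5|c5|da|
→ t2 |40|41|2e|29|41|d5|d5|da|

RES = [0x40, 0x41, 0x2e, 0x29, 0x41, 0xd5, 0xd5, 0xda]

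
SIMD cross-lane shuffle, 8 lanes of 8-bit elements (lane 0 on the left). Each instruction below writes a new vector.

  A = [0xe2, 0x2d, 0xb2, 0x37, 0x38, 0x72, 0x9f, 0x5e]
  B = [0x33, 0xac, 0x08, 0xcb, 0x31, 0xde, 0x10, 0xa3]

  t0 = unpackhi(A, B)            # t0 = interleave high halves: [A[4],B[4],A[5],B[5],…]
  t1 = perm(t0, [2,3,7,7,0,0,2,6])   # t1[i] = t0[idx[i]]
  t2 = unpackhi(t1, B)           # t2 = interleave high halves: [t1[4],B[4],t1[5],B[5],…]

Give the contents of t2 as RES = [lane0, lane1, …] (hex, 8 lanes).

→ t0 |38|31|72|de|9f|10|5e|a3|
→ t1 |72|de|a3|a3|38|38|72|5e|
→ t2 |38|31|38|de|72|10|5e|a3|

RES = [ 0x38  0x31  0x38  0xde  0x72  0x10  0x5e  0xa3 ]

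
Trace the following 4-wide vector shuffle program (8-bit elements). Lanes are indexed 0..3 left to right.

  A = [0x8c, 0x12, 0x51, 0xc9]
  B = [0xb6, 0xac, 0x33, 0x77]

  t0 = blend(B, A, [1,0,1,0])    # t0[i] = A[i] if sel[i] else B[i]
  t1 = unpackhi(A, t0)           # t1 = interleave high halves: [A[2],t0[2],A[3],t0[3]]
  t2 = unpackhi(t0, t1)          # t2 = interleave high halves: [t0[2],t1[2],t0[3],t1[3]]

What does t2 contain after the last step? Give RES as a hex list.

RES = [0x51, 0xc9, 0x77, 0x77]

t0 = [0x8c, 0xac, 0x51, 0x77]
t1 = [0x51, 0x51, 0xc9, 0x77]
t2 = [0x51, 0xc9, 0x77, 0x77]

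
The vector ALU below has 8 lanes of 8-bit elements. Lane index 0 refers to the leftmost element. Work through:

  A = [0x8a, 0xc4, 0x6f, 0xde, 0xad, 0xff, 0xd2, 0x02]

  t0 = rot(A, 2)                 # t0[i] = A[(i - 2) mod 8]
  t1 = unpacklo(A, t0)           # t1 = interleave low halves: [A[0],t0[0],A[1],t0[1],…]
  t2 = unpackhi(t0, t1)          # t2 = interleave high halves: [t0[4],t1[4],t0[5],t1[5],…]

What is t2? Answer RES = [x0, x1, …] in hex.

RES = [ 0x6f  0x6f  0xde  0x8a  0xad  0xde  0xff  0xc4 ]

  t0: d2 02 8a c4 6f de ad ff
  t1: 8a d2 c4 02 6f 8a de c4
  t2: 6f 6f de 8a ad de ff c4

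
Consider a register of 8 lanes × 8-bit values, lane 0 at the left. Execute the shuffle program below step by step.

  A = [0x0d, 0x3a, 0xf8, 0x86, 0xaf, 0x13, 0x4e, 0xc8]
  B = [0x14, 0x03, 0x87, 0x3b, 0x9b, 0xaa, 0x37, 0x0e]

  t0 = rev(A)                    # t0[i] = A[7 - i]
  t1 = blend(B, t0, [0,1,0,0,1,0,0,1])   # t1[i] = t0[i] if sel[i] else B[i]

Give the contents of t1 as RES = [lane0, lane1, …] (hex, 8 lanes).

RES = [ 0x14  0x4e  0x87  0x3b  0x86  0xaa  0x37  0x0d ]

t0 = [0xc8, 0x4e, 0x13, 0xaf, 0x86, 0xf8, 0x3a, 0x0d]
t1 = [0x14, 0x4e, 0x87, 0x3b, 0x86, 0xaa, 0x37, 0x0d]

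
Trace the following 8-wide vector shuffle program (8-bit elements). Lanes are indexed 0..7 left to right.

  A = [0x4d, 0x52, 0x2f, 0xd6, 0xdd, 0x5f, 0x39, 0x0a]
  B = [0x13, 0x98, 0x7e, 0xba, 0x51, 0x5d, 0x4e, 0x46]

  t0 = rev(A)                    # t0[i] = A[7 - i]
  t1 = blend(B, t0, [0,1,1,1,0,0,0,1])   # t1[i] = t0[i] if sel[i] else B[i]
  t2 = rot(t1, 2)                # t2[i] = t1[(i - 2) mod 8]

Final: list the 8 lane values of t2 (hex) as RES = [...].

RES = [0x4e, 0x4d, 0x13, 0x39, 0x5f, 0xdd, 0x51, 0x5d]

t0 = [0x0a, 0x39, 0x5f, 0xdd, 0xd6, 0x2f, 0x52, 0x4d]
t1 = [0x13, 0x39, 0x5f, 0xdd, 0x51, 0x5d, 0x4e, 0x4d]
t2 = [0x4e, 0x4d, 0x13, 0x39, 0x5f, 0xdd, 0x51, 0x5d]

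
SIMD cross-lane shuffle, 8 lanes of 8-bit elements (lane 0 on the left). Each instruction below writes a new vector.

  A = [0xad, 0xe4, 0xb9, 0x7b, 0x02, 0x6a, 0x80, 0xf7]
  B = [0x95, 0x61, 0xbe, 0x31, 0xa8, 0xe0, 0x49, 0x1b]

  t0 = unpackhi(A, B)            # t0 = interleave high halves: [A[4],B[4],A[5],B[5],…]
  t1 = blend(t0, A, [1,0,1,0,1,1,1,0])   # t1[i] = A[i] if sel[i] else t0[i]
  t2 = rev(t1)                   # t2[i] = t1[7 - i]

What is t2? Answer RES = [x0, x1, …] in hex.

→ t0 |02|a8|6a|e0|80|49|f7|1b|
→ t1 |ad|a8|b9|e0|02|6a|80|1b|
→ t2 |1b|80|6a|02|e0|b9|a8|ad|

RES = [ 0x1b  0x80  0x6a  0x02  0xe0  0xb9  0xa8  0xad ]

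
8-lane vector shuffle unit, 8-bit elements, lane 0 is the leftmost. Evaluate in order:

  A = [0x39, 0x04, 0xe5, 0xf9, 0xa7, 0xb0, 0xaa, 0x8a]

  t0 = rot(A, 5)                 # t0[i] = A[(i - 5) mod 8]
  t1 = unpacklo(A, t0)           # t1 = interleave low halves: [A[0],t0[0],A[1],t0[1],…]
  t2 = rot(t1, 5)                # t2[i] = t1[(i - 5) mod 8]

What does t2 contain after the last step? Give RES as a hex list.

t0 = [0xf9, 0xa7, 0xb0, 0xaa, 0x8a, 0x39, 0x04, 0xe5]
t1 = [0x39, 0xf9, 0x04, 0xa7, 0xe5, 0xb0, 0xf9, 0xaa]
t2 = [0xa7, 0xe5, 0xb0, 0xf9, 0xaa, 0x39, 0xf9, 0x04]

RES = [ 0xa7  0xe5  0xb0  0xf9  0xaa  0x39  0xf9  0x04 ]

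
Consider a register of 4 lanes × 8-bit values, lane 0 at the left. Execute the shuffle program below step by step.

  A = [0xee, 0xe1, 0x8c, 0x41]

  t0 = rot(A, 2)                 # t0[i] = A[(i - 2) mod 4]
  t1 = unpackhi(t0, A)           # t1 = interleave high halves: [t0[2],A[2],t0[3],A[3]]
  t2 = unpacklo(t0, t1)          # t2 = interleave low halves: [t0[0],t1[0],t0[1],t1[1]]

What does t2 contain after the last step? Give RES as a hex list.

→ t0 |8c|41|ee|e1|
→ t1 |ee|8c|e1|41|
→ t2 |8c|ee|41|8c|

RES = [ 0x8c  0xee  0x41  0x8c ]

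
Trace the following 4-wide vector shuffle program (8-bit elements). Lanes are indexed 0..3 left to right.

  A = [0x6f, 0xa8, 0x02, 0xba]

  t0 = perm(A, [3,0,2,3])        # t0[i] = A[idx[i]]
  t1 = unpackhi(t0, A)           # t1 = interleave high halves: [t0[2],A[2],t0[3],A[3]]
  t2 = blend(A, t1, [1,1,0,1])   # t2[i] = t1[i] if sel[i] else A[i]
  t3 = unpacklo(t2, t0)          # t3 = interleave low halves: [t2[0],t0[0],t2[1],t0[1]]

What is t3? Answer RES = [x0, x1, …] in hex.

t0 = [0xba, 0x6f, 0x02, 0xba]
t1 = [0x02, 0x02, 0xba, 0xba]
t2 = [0x02, 0x02, 0x02, 0xba]
t3 = [0x02, 0xba, 0x02, 0x6f]

RES = [0x02, 0xba, 0x02, 0x6f]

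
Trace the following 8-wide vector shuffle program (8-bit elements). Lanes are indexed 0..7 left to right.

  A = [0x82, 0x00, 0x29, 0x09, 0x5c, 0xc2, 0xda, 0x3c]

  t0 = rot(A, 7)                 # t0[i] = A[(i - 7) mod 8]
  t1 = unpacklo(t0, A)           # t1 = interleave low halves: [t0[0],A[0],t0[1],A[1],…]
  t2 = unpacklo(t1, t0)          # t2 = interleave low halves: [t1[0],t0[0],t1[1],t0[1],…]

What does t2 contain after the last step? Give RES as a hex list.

t0 = [0x00, 0x29, 0x09, 0x5c, 0xc2, 0xda, 0x3c, 0x82]
t1 = [0x00, 0x82, 0x29, 0x00, 0x09, 0x29, 0x5c, 0x09]
t2 = [0x00, 0x00, 0x82, 0x29, 0x29, 0x09, 0x00, 0x5c]

RES = [0x00, 0x00, 0x82, 0x29, 0x29, 0x09, 0x00, 0x5c]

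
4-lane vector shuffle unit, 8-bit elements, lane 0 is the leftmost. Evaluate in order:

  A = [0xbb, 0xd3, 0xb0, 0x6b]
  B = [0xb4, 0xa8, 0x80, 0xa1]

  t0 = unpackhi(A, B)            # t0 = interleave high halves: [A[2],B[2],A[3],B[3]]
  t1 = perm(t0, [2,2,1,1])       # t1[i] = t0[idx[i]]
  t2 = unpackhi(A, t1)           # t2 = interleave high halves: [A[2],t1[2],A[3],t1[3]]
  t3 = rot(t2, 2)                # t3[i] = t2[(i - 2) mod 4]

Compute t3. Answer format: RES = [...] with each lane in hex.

→ t0 |b0|80|6b|a1|
→ t1 |6b|6b|80|80|
→ t2 |b0|80|6b|80|
→ t3 |6b|80|b0|80|

RES = [ 0x6b  0x80  0xb0  0x80 ]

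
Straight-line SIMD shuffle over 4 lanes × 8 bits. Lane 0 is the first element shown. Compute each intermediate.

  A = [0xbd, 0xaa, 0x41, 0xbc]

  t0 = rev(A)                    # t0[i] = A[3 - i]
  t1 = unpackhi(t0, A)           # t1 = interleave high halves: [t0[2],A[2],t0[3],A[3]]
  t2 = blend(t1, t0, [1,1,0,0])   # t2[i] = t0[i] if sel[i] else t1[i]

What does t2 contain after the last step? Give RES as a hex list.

  t0: bc 41 aa bd
  t1: aa 41 bd bc
  t2: bc 41 bd bc

RES = [ 0xbc  0x41  0xbd  0xbc ]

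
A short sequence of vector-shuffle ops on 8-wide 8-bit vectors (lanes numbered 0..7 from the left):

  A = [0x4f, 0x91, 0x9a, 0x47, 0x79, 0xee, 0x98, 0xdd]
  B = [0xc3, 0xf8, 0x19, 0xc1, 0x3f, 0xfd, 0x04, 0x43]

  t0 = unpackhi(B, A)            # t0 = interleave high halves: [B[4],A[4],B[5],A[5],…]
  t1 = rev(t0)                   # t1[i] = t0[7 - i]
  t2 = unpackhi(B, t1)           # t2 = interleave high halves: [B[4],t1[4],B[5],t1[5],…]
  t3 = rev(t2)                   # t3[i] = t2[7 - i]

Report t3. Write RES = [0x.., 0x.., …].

RES = [0x3f, 0x43, 0x79, 0x04, 0xfd, 0xfd, 0xee, 0x3f]

t0 = [0x3f, 0x79, 0xfd, 0xee, 0x04, 0x98, 0x43, 0xdd]
t1 = [0xdd, 0x43, 0x98, 0x04, 0xee, 0xfd, 0x79, 0x3f]
t2 = [0x3f, 0xee, 0xfd, 0xfd, 0x04, 0x79, 0x43, 0x3f]
t3 = [0x3f, 0x43, 0x79, 0x04, 0xfd, 0xfd, 0xee, 0x3f]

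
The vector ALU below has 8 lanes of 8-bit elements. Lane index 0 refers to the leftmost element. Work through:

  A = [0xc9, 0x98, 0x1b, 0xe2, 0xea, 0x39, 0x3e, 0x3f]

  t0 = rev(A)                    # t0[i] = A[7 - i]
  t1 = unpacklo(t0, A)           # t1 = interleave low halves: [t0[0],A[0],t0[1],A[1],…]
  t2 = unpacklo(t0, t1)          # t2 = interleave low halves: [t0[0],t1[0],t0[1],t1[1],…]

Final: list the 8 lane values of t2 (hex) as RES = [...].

  t0: 3f 3e 39 ea e2 1b 98 c9
  t1: 3f c9 3e 98 39 1b ea e2
  t2: 3f 3f 3e c9 39 3e ea 98

RES = [0x3f, 0x3f, 0x3e, 0xc9, 0x39, 0x3e, 0xea, 0x98]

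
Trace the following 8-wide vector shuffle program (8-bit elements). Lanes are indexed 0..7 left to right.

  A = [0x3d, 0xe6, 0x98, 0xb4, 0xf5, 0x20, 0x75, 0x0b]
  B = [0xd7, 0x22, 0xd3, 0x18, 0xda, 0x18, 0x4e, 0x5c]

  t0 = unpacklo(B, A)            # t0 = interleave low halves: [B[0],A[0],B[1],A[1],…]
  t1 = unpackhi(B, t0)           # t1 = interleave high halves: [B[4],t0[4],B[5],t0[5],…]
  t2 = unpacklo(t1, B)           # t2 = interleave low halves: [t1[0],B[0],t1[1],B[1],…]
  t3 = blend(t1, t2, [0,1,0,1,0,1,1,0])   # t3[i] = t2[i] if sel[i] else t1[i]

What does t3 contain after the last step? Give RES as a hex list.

RES = [ 0xda  0xd7  0x18  0x22  0x4e  0xd3  0x98  0xb4 ]

t0 = [0xd7, 0x3d, 0x22, 0xe6, 0xd3, 0x98, 0x18, 0xb4]
t1 = [0xda, 0xd3, 0x18, 0x98, 0x4e, 0x18, 0x5c, 0xb4]
t2 = [0xda, 0xd7, 0xd3, 0x22, 0x18, 0xd3, 0x98, 0x18]
t3 = [0xda, 0xd7, 0x18, 0x22, 0x4e, 0xd3, 0x98, 0xb4]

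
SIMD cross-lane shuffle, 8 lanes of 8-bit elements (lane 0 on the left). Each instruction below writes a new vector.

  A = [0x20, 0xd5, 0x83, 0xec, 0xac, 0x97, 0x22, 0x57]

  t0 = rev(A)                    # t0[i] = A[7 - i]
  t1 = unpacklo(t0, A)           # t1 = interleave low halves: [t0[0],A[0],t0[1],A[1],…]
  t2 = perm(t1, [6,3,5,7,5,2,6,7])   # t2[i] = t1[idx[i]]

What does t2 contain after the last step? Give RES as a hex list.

t0 = [0x57, 0x22, 0x97, 0xac, 0xec, 0x83, 0xd5, 0x20]
t1 = [0x57, 0x20, 0x22, 0xd5, 0x97, 0x83, 0xac, 0xec]
t2 = [0xac, 0xd5, 0x83, 0xec, 0x83, 0x22, 0xac, 0xec]

RES = [0xac, 0xd5, 0x83, 0xec, 0x83, 0x22, 0xac, 0xec]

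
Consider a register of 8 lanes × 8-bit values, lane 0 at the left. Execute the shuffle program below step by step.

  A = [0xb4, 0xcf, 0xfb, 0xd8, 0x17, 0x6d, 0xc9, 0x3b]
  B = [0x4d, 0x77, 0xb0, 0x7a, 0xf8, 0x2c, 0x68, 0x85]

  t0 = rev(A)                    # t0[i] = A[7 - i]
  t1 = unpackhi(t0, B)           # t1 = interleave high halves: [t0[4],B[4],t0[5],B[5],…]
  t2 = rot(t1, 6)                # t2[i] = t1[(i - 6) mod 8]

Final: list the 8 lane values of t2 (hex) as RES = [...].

RES = [ 0xfb  0x2c  0xcf  0x68  0xb4  0x85  0xd8  0xf8 ]

  t0: 3b c9 6d 17 d8 fb cf b4
  t1: d8 f8 fb 2c cf 68 b4 85
  t2: fb 2c cf 68 b4 85 d8 f8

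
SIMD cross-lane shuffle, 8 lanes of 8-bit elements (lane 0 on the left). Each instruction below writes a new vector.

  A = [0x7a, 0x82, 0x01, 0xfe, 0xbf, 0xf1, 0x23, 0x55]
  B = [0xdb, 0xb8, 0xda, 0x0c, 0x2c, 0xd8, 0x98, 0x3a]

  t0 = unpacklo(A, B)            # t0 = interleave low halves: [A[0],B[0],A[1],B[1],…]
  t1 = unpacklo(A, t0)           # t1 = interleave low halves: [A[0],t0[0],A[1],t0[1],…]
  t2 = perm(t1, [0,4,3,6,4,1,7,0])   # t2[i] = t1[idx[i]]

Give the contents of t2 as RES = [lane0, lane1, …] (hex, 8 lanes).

→ t0 |7a|db|82|b8|01|da|fe|0c|
→ t1 |7a|7a|82|db|01|82|fe|b8|
→ t2 |7a|01|db|fe|01|7a|b8|7a|

RES = [0x7a, 0x01, 0xdb, 0xfe, 0x01, 0x7a, 0xb8, 0x7a]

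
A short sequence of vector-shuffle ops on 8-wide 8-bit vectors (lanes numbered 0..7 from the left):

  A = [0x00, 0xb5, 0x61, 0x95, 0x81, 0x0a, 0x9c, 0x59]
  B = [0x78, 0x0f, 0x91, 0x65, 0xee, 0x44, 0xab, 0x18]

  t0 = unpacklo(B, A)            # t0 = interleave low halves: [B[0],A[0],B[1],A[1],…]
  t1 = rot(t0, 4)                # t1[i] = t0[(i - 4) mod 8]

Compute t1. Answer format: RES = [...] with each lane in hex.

→ t0 |78|00|0f|b5|91|61|65|95|
→ t1 |91|61|65|95|78|00|0f|b5|

RES = [ 0x91  0x61  0x65  0x95  0x78  0x00  0x0f  0xb5 ]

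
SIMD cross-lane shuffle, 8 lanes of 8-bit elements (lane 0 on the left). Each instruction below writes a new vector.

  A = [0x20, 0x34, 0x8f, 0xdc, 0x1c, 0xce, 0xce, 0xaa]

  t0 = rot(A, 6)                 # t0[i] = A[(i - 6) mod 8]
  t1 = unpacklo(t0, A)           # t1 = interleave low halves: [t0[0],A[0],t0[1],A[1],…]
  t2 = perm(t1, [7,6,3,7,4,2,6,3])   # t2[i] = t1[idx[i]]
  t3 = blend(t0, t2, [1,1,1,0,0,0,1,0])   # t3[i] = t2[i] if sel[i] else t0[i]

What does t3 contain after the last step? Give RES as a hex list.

RES = [0xdc, 0xce, 0x34, 0xce, 0xce, 0xaa, 0xce, 0x34]

t0 = [0x8f, 0xdc, 0x1c, 0xce, 0xce, 0xaa, 0x20, 0x34]
t1 = [0x8f, 0x20, 0xdc, 0x34, 0x1c, 0x8f, 0xce, 0xdc]
t2 = [0xdc, 0xce, 0x34, 0xdc, 0x1c, 0xdc, 0xce, 0x34]
t3 = [0xdc, 0xce, 0x34, 0xce, 0xce, 0xaa, 0xce, 0x34]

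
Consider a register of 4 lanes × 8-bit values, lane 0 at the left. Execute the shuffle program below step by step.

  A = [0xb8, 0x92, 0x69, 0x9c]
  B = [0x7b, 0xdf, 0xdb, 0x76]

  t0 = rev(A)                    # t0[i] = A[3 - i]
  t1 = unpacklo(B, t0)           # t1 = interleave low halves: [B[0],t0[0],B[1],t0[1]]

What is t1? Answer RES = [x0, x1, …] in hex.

RES = [ 0x7b  0x9c  0xdf  0x69 ]

  t0: 9c 69 92 b8
  t1: 7b 9c df 69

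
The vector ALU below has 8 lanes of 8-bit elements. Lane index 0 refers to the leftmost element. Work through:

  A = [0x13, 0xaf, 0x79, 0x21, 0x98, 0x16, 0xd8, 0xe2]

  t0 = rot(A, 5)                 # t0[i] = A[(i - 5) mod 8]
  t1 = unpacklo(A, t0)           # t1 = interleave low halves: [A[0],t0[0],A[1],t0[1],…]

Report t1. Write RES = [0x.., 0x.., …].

→ t0 |21|98|16|d8|e2|13|af|79|
→ t1 |13|21|af|98|79|16|21|d8|

RES = [ 0x13  0x21  0xaf  0x98  0x79  0x16  0x21  0xd8 ]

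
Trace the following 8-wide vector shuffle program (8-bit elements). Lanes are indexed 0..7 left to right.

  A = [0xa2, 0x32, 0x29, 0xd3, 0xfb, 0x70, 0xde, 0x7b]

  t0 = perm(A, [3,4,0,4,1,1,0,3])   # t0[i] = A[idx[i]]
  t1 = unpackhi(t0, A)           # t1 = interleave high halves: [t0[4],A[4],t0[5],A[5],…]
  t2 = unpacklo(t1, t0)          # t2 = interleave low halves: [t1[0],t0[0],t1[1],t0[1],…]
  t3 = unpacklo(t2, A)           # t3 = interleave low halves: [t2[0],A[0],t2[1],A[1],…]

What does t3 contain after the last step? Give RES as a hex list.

RES = [0x32, 0xa2, 0xd3, 0x32, 0xfb, 0x29, 0xfb, 0xd3]

→ t0 |d3|fb|a2|fb|32|32|a2|d3|
→ t1 |32|fb|32|70|a2|de|d3|7b|
→ t2 |32|d3|fb|fb|32|a2|70|fb|
→ t3 |32|a2|d3|32|fb|29|fb|d3|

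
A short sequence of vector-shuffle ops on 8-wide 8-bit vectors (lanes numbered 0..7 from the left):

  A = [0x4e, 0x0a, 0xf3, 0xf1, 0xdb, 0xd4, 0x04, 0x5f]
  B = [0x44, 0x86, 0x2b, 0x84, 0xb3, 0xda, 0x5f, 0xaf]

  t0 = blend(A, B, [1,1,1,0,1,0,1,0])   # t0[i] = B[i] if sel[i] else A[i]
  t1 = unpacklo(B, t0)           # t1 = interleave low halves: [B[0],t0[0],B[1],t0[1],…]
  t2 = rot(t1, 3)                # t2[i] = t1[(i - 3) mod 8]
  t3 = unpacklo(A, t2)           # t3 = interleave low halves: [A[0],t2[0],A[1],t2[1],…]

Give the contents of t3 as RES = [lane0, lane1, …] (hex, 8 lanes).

t0 = [0x44, 0x86, 0x2b, 0xf1, 0xb3, 0xd4, 0x5f, 0x5f]
t1 = [0x44, 0x44, 0x86, 0x86, 0x2b, 0x2b, 0x84, 0xf1]
t2 = [0x2b, 0x84, 0xf1, 0x44, 0x44, 0x86, 0x86, 0x2b]
t3 = [0x4e, 0x2b, 0x0a, 0x84, 0xf3, 0xf1, 0xf1, 0x44]

RES = [ 0x4e  0x2b  0x0a  0x84  0xf3  0xf1  0xf1  0x44 ]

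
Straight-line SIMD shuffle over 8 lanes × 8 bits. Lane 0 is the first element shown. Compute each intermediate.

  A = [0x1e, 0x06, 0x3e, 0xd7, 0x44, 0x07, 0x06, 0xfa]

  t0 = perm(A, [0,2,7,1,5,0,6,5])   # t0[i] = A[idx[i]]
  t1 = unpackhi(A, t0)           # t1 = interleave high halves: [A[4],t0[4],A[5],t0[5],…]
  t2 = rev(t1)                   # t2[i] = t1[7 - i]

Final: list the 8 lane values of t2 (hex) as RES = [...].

RES = [ 0x07  0xfa  0x06  0x06  0x1e  0x07  0x07  0x44 ]

→ t0 |1e|3e|fa|06|07|1e|06|07|
→ t1 |44|07|07|1e|06|06|fa|07|
→ t2 |07|fa|06|06|1e|07|07|44|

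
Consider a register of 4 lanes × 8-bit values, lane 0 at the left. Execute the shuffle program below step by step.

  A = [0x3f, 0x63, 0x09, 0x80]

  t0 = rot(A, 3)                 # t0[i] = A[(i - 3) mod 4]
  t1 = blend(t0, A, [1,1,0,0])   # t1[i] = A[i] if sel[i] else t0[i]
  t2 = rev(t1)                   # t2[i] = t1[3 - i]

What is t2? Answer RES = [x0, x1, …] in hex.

RES = [0x3f, 0x80, 0x63, 0x3f]

→ t0 |63|09|80|3f|
→ t1 |3f|63|80|3f|
→ t2 |3f|80|63|3f|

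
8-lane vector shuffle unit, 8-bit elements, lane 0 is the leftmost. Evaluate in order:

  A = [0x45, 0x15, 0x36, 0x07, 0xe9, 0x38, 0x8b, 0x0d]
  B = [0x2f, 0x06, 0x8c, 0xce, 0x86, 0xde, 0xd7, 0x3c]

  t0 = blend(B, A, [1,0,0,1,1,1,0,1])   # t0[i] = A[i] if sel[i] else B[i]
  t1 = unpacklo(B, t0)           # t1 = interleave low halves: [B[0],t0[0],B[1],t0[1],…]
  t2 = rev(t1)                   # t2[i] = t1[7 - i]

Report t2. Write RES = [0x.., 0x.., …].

  t0: 45 06 8c 07 e9 38 d7 0d
  t1: 2f 45 06 06 8c 8c ce 07
  t2: 07 ce 8c 8c 06 06 45 2f

RES = [0x07, 0xce, 0x8c, 0x8c, 0x06, 0x06, 0x45, 0x2f]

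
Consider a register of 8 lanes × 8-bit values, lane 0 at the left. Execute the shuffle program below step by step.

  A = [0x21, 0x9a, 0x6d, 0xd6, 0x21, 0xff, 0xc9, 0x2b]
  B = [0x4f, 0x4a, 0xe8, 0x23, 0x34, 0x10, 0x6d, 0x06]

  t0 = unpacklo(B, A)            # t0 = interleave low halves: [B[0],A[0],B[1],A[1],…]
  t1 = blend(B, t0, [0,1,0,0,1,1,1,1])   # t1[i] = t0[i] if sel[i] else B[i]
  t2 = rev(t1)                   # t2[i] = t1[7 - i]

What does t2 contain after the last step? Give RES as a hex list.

→ t0 |4f|21|4a|9a|e8|6d|23|d6|
→ t1 |4f|21|e8|23|e8|6d|23|d6|
→ t2 |d6|23|6d|e8|23|e8|21|4f|

RES = [0xd6, 0x23, 0x6d, 0xe8, 0x23, 0xe8, 0x21, 0x4f]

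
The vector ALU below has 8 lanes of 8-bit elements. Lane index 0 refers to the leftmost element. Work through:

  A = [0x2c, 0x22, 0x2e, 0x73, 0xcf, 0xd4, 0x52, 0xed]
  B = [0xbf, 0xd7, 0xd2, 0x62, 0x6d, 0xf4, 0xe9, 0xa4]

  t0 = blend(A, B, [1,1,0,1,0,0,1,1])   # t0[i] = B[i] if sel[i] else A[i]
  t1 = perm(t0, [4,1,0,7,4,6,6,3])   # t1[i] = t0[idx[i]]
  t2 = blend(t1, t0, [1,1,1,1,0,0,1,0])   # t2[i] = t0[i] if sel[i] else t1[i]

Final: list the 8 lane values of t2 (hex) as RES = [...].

RES = [0xbf, 0xd7, 0x2e, 0x62, 0xcf, 0xe9, 0xe9, 0x62]

  t0: bf d7 2e 62 cf d4 e9 a4
  t1: cf d7 bf a4 cf e9 e9 62
  t2: bf d7 2e 62 cf e9 e9 62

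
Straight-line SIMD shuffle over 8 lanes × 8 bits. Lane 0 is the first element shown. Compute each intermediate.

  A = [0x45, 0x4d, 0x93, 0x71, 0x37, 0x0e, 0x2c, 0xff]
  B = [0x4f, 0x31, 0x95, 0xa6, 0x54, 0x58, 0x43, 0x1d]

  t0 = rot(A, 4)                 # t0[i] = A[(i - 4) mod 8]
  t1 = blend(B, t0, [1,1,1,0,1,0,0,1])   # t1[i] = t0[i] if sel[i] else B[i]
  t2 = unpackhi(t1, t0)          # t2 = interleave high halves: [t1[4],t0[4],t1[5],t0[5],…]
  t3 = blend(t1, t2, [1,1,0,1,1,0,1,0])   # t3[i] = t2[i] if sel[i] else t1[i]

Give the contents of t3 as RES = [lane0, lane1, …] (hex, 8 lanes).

RES = [ 0x45  0x45  0x2c  0x4d  0x43  0x58  0x71  0x71 ]

→ t0 |37|0e|2c|ff|45|4d|93|71|
→ t1 |37|0e|2c|a6|45|58|43|71|
→ t2 |45|45|58|4d|43|93|71|71|
→ t3 |45|45|2c|4d|43|58|71|71|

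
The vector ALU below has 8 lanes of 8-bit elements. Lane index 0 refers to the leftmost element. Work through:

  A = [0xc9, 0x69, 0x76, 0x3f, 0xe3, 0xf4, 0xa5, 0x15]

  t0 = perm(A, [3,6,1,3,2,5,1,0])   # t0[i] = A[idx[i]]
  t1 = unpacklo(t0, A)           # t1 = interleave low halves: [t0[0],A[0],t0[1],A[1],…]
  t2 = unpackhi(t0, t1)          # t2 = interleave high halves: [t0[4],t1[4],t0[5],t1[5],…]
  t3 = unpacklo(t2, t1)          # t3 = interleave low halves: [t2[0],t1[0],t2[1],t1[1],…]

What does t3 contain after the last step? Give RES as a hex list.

  t0: 3f a5 69 3f 76 f4 69 c9
  t1: 3f c9 a5 69 69 76 3f 3f
  t2: 76 69 f4 76 69 3f c9 3f
  t3: 76 3f 69 c9 f4 a5 76 69

RES = [ 0x76  0x3f  0x69  0xc9  0xf4  0xa5  0x76  0x69 ]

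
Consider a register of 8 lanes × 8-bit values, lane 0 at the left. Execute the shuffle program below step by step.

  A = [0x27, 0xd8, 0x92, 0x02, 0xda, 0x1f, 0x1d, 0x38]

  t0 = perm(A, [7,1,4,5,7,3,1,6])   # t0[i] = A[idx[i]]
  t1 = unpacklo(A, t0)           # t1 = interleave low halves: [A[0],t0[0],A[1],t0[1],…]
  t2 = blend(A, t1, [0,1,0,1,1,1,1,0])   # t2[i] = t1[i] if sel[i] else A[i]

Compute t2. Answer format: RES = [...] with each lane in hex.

t0 = [0x38, 0xd8, 0xda, 0x1f, 0x38, 0x02, 0xd8, 0x1d]
t1 = [0x27, 0x38, 0xd8, 0xd8, 0x92, 0xda, 0x02, 0x1f]
t2 = [0x27, 0x38, 0x92, 0xd8, 0x92, 0xda, 0x02, 0x38]

RES = [ 0x27  0x38  0x92  0xd8  0x92  0xda  0x02  0x38 ]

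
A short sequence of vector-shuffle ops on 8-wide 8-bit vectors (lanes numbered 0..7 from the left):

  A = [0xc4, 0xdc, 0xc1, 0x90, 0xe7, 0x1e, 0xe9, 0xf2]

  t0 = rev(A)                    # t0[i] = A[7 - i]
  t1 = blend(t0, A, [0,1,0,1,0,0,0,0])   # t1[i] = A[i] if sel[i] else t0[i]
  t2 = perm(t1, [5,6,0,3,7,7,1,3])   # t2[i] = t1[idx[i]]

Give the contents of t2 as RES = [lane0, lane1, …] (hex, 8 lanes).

RES = [0xc1, 0xdc, 0xf2, 0x90, 0xc4, 0xc4, 0xdc, 0x90]

  t0: f2 e9 1e e7 90 c1 dc c4
  t1: f2 dc 1e 90 90 c1 dc c4
  t2: c1 dc f2 90 c4 c4 dc 90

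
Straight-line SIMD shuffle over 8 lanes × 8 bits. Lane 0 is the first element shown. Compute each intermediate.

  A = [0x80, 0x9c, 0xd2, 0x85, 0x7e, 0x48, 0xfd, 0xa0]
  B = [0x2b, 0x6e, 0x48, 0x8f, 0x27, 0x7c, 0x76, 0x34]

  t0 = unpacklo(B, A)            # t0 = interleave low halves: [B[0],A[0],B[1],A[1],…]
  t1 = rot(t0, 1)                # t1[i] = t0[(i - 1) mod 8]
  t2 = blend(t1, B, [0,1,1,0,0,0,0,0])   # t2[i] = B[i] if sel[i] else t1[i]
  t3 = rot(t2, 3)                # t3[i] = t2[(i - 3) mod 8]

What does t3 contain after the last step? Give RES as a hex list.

RES = [0x48, 0xd2, 0x8f, 0x85, 0x6e, 0x48, 0x6e, 0x9c]

t0 = [0x2b, 0x80, 0x6e, 0x9c, 0x48, 0xd2, 0x8f, 0x85]
t1 = [0x85, 0x2b, 0x80, 0x6e, 0x9c, 0x48, 0xd2, 0x8f]
t2 = [0x85, 0x6e, 0x48, 0x6e, 0x9c, 0x48, 0xd2, 0x8f]
t3 = [0x48, 0xd2, 0x8f, 0x85, 0x6e, 0x48, 0x6e, 0x9c]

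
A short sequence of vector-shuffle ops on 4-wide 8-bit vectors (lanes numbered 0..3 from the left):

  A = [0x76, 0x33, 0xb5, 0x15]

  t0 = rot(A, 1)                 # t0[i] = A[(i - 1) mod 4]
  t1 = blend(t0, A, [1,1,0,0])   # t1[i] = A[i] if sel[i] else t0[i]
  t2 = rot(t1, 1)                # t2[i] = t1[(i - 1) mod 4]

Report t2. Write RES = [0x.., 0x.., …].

→ t0 |15|76|33|b5|
→ t1 |76|33|33|b5|
→ t2 |b5|76|33|33|

RES = [ 0xb5  0x76  0x33  0x33 ]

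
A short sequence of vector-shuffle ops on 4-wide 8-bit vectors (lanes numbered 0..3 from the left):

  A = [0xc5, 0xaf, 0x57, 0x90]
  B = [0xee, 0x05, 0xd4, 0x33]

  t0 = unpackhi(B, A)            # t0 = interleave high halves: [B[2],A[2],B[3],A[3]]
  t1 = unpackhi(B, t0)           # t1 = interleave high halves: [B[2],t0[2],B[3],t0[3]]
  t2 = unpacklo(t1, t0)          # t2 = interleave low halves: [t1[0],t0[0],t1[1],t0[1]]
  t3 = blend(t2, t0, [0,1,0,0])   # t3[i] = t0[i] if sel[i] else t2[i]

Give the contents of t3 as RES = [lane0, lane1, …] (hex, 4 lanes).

t0 = [0xd4, 0x57, 0x33, 0x90]
t1 = [0xd4, 0x33, 0x33, 0x90]
t2 = [0xd4, 0xd4, 0x33, 0x57]
t3 = [0xd4, 0x57, 0x33, 0x57]

RES = [0xd4, 0x57, 0x33, 0x57]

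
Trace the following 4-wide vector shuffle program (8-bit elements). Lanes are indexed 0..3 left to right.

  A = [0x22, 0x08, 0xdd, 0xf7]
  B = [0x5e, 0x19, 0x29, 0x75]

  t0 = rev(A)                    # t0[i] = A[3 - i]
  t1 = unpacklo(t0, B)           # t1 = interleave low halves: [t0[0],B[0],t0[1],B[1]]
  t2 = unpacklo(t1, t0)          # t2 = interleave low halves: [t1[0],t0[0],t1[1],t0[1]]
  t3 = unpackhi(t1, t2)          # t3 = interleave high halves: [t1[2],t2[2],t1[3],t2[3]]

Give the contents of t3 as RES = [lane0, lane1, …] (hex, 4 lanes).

→ t0 |f7|dd|08|22|
→ t1 |f7|5e|dd|19|
→ t2 |f7|f7|5e|dd|
→ t3 |dd|5e|19|dd|

RES = [ 0xdd  0x5e  0x19  0xdd ]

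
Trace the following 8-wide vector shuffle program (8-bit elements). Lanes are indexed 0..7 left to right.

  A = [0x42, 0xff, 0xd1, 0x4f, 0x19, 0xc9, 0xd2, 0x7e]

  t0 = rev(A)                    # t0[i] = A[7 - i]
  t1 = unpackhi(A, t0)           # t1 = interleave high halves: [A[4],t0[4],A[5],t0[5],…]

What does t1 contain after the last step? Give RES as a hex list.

RES = [0x19, 0x4f, 0xc9, 0xd1, 0xd2, 0xff, 0x7e, 0x42]

t0 = [0x7e, 0xd2, 0xc9, 0x19, 0x4f, 0xd1, 0xff, 0x42]
t1 = [0x19, 0x4f, 0xc9, 0xd1, 0xd2, 0xff, 0x7e, 0x42]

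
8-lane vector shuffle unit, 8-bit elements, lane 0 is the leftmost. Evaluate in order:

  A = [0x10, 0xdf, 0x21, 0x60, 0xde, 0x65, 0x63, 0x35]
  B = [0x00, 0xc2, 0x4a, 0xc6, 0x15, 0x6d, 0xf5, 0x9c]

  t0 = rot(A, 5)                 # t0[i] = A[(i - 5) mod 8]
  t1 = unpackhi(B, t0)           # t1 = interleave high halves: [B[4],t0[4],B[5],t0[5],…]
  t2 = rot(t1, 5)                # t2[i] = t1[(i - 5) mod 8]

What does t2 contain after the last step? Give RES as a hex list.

→ t0 |60|de|65|63|35|10|df|21|
→ t1 |15|35|6d|10|f5|df|9c|21|
→ t2 |10|f5|df|9c|21|15|35|6d|

RES = [0x10, 0xf5, 0xdf, 0x9c, 0x21, 0x15, 0x35, 0x6d]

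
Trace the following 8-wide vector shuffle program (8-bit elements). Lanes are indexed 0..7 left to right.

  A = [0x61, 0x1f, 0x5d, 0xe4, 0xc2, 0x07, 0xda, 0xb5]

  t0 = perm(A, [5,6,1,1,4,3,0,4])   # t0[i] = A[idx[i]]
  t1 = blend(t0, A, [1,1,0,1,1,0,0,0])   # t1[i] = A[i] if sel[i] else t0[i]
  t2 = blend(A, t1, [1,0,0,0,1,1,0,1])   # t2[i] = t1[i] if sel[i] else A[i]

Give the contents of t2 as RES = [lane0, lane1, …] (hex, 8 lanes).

→ t0 |07|da|1f|1f|c2|e4|61|c2|
→ t1 |61|1f|1f|e4|c2|e4|61|c2|
→ t2 |61|1f|5d|e4|c2|e4|da|c2|

RES = [ 0x61  0x1f  0x5d  0xe4  0xc2  0xe4  0xda  0xc2 ]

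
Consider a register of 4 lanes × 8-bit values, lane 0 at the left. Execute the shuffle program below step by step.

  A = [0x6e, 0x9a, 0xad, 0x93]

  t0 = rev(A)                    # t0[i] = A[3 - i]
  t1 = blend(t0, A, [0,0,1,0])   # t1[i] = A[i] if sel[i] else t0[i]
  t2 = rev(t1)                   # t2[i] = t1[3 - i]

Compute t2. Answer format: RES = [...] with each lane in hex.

RES = [0x6e, 0xad, 0xad, 0x93]

t0 = [0x93, 0xad, 0x9a, 0x6e]
t1 = [0x93, 0xad, 0xad, 0x6e]
t2 = [0x6e, 0xad, 0xad, 0x93]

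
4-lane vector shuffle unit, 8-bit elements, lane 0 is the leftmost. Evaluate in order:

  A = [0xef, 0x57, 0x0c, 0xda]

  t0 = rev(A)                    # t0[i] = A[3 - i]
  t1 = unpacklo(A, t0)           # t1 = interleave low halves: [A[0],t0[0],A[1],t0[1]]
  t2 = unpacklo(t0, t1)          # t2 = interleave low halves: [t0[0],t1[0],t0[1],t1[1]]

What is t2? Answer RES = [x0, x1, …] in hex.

RES = [ 0xda  0xef  0x0c  0xda ]

  t0: da 0c 57 ef
  t1: ef da 57 0c
  t2: da ef 0c da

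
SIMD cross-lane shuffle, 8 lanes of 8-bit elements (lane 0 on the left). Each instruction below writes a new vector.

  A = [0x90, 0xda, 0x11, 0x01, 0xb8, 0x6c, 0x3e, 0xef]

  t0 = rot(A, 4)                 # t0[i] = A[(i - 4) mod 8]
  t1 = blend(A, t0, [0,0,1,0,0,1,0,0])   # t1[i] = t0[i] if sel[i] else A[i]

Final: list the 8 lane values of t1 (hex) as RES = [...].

RES = [0x90, 0xda, 0x3e, 0x01, 0xb8, 0xda, 0x3e, 0xef]

→ t0 |b8|6c|3e|ef|90|da|11|01|
→ t1 |90|da|3e|01|b8|da|3e|ef|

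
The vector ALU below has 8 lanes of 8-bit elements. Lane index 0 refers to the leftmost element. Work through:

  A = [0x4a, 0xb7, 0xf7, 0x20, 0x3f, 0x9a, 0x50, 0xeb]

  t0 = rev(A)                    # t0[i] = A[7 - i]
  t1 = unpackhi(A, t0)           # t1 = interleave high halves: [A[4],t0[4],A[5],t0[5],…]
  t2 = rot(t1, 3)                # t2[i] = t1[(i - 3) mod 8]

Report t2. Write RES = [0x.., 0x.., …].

RES = [0xb7, 0xeb, 0x4a, 0x3f, 0x20, 0x9a, 0xf7, 0x50]

  t0: eb 50 9a 3f 20 f7 b7 4a
  t1: 3f 20 9a f7 50 b7 eb 4a
  t2: b7 eb 4a 3f 20 9a f7 50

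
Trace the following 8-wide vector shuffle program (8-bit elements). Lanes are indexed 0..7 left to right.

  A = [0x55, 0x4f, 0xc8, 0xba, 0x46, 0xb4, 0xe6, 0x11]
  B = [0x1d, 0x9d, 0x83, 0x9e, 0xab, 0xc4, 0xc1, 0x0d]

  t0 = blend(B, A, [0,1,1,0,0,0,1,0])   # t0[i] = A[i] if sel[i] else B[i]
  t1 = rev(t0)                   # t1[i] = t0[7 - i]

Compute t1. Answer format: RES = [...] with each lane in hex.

RES = [0x0d, 0xe6, 0xc4, 0xab, 0x9e, 0xc8, 0x4f, 0x1d]

  t0: 1d 4f c8 9e ab c4 e6 0d
  t1: 0d e6 c4 ab 9e c8 4f 1d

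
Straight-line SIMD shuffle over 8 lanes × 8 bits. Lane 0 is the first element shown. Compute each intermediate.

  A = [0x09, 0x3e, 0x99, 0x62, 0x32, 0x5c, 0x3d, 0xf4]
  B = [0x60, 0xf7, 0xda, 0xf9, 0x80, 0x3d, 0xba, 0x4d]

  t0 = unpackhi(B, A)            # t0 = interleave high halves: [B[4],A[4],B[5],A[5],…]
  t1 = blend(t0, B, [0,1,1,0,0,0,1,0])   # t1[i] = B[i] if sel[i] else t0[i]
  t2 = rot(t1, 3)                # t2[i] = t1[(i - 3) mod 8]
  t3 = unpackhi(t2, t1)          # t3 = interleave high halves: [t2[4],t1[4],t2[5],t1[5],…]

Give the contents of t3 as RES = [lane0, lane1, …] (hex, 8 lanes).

  t0: 80 32 3d 5c ba 3d 4d f4
  t1: 80 f7 da 5c ba 3d ba f4
  t2: 3d ba f4 80 f7 da 5c ba
  t3: f7 ba da 3d 5c ba ba f4

RES = [ 0xf7  0xba  0xda  0x3d  0x5c  0xba  0xba  0xf4 ]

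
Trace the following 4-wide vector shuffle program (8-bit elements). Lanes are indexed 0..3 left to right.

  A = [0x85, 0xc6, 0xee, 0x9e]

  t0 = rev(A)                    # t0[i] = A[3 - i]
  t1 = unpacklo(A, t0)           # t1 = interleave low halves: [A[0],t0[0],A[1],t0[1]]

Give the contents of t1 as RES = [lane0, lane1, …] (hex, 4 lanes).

RES = [0x85, 0x9e, 0xc6, 0xee]

→ t0 |9e|ee|c6|85|
→ t1 |85|9e|c6|ee|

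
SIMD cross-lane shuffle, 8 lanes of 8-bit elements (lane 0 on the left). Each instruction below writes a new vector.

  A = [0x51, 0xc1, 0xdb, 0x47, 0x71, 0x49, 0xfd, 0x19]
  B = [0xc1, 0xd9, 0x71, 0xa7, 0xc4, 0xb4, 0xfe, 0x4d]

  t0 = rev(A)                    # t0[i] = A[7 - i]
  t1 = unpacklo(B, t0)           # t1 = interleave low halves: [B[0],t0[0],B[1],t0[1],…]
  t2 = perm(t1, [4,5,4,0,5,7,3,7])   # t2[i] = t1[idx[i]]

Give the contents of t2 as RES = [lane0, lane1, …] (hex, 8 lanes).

t0 = [0x19, 0xfd, 0x49, 0x71, 0x47, 0xdb, 0xc1, 0x51]
t1 = [0xc1, 0x19, 0xd9, 0xfd, 0x71, 0x49, 0xa7, 0x71]
t2 = [0x71, 0x49, 0x71, 0xc1, 0x49, 0x71, 0xfd, 0x71]

RES = [0x71, 0x49, 0x71, 0xc1, 0x49, 0x71, 0xfd, 0x71]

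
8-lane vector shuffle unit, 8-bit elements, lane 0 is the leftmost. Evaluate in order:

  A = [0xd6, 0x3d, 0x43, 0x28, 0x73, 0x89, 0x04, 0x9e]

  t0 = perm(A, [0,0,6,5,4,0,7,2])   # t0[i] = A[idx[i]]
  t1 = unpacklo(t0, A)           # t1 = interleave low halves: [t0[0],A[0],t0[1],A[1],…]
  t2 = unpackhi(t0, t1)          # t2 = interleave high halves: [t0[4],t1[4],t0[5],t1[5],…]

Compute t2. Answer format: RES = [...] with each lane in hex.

  t0: d6 d6 04 89 73 d6 9e 43
  t1: d6 d6 d6 3d 04 43 89 28
  t2: 73 04 d6 43 9e 89 43 28

RES = [0x73, 0x04, 0xd6, 0x43, 0x9e, 0x89, 0x43, 0x28]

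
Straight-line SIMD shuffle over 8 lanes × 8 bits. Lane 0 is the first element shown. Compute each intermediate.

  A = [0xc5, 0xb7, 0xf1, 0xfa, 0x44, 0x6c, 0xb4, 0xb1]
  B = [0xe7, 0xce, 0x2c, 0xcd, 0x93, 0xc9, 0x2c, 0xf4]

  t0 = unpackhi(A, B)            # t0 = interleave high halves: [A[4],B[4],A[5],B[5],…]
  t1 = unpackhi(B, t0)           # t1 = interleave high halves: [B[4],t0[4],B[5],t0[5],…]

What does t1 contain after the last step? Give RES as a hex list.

t0 = [0x44, 0x93, 0x6c, 0xc9, 0xb4, 0x2c, 0xb1, 0xf4]
t1 = [0x93, 0xb4, 0xc9, 0x2c, 0x2c, 0xb1, 0xf4, 0xf4]

RES = [ 0x93  0xb4  0xc9  0x2c  0x2c  0xb1  0xf4  0xf4 ]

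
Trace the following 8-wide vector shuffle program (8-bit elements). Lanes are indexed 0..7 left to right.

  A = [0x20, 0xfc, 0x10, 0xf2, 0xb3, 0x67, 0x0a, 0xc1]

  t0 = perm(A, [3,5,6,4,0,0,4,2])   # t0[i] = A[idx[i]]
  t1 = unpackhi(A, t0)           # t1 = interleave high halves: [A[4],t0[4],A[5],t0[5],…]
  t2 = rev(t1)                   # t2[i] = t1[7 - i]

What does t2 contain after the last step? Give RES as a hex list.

RES = [ 0x10  0xc1  0xb3  0x0a  0x20  0x67  0x20  0xb3 ]

  t0: f2 67 0a b3 20 20 b3 10
  t1: b3 20 67 20 0a b3 c1 10
  t2: 10 c1 b3 0a 20 67 20 b3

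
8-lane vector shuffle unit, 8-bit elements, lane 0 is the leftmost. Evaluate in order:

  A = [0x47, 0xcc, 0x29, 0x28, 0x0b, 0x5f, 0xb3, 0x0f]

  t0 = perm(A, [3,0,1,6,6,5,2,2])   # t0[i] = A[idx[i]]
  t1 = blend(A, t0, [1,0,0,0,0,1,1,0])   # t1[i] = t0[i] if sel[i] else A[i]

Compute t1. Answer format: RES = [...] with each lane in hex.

RES = [ 0x28  0xcc  0x29  0x28  0x0b  0x5f  0x29  0x0f ]

  t0: 28 47 cc b3 b3 5f 29 29
  t1: 28 cc 29 28 0b 5f 29 0f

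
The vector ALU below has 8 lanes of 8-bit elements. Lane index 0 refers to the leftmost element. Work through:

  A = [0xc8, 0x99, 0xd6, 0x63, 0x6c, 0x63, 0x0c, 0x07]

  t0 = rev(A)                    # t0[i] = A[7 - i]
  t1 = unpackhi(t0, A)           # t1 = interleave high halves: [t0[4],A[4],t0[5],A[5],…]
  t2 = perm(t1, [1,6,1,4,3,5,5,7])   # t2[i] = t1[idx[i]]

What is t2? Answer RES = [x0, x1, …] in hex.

RES = [ 0x6c  0xc8  0x6c  0x99  0x63  0x0c  0x0c  0x07 ]

→ t0 |07|0c|63|6c|63|d6|99|c8|
→ t1 |63|6c|d6|63|99|0c|c8|07|
→ t2 |6c|c8|6c|99|63|0c|0c|07|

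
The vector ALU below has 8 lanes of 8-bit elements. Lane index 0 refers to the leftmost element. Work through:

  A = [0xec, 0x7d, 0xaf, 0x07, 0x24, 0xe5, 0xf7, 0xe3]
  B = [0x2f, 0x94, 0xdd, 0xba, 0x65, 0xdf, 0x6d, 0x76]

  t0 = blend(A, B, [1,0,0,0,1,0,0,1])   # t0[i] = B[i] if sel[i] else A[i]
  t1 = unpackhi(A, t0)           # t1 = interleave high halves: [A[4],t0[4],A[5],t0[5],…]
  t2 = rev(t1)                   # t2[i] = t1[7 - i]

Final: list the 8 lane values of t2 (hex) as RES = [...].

t0 = [0x2f, 0x7d, 0xaf, 0x07, 0x65, 0xe5, 0xf7, 0x76]
t1 = [0x24, 0x65, 0xe5, 0xe5, 0xf7, 0xf7, 0xe3, 0x76]
t2 = [0x76, 0xe3, 0xf7, 0xf7, 0xe5, 0xe5, 0x65, 0x24]

RES = [ 0x76  0xe3  0xf7  0xf7  0xe5  0xe5  0x65  0x24 ]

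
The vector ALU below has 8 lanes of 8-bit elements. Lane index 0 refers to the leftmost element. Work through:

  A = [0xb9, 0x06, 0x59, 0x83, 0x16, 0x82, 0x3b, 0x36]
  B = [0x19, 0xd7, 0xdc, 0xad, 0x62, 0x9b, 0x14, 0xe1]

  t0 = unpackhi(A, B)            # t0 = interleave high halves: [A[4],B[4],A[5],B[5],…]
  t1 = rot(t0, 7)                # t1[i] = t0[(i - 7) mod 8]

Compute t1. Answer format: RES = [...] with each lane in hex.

  t0: 16 62 82 9b 3b 14 36 e1
  t1: 62 82 9b 3b 14 36 e1 16

RES = [0x62, 0x82, 0x9b, 0x3b, 0x14, 0x36, 0xe1, 0x16]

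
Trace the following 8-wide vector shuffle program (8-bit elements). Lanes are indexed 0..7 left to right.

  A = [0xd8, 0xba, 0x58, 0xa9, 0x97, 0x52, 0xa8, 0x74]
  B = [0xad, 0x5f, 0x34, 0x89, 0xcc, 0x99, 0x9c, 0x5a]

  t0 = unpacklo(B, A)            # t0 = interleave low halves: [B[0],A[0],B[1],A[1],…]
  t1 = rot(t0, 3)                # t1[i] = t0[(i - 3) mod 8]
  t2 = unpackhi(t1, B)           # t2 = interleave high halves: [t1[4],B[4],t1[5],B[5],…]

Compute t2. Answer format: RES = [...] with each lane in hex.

t0 = [0xad, 0xd8, 0x5f, 0xba, 0x34, 0x58, 0x89, 0xa9]
t1 = [0x58, 0x89, 0xa9, 0xad, 0xd8, 0x5f, 0xba, 0x34]
t2 = [0xd8, 0xcc, 0x5f, 0x99, 0xba, 0x9c, 0x34, 0x5a]

RES = [0xd8, 0xcc, 0x5f, 0x99, 0xba, 0x9c, 0x34, 0x5a]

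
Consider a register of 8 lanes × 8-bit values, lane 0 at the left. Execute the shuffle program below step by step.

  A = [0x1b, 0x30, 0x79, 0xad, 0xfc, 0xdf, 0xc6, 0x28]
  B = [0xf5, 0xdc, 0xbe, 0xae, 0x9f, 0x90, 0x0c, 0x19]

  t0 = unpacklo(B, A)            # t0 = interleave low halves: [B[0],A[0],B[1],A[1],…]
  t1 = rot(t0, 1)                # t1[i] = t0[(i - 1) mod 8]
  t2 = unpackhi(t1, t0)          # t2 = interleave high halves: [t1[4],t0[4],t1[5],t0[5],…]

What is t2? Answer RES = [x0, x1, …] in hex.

t0 = [0xf5, 0x1b, 0xdc, 0x30, 0xbe, 0x79, 0xae, 0xad]
t1 = [0xad, 0xf5, 0x1b, 0xdc, 0x30, 0xbe, 0x79, 0xae]
t2 = [0x30, 0xbe, 0xbe, 0x79, 0x79, 0xae, 0xae, 0xad]

RES = [0x30, 0xbe, 0xbe, 0x79, 0x79, 0xae, 0xae, 0xad]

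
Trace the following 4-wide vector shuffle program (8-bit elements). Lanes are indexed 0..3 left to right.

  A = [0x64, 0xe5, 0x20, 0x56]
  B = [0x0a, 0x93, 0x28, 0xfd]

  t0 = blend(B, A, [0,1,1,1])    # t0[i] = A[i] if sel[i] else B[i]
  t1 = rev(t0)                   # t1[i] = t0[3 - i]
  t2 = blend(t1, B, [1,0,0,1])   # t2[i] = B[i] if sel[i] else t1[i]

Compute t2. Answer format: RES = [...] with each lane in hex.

  t0: 0a e5 20 56
  t1: 56 20 e5 0a
  t2: 0a 20 e5 fd

RES = [ 0x0a  0x20  0xe5  0xfd ]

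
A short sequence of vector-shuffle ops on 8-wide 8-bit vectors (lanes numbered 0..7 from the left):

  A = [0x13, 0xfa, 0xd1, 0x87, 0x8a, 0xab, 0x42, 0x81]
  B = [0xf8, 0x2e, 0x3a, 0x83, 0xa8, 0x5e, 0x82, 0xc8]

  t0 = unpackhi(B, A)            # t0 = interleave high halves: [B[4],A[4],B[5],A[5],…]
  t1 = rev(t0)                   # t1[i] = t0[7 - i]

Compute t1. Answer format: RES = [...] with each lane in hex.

RES = [0x81, 0xc8, 0x42, 0x82, 0xab, 0x5e, 0x8a, 0xa8]

→ t0 |a8|8a|5e|ab|82|42|c8|81|
→ t1 |81|c8|42|82|ab|5e|8a|a8|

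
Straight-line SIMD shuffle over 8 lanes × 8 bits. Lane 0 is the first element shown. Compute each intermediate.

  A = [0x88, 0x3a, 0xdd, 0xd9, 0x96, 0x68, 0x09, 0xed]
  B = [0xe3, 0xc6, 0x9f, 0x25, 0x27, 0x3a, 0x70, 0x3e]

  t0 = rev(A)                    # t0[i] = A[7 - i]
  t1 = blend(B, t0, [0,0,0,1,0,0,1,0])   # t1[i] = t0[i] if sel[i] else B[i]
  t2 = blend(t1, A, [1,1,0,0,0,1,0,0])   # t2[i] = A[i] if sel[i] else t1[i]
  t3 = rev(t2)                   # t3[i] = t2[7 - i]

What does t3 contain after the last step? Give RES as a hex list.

  t0: ed 09 68 96 d9 dd 3a 88
  t1: e3 c6 9f 96 27 3a 3a 3e
  t2: 88 3a 9f 96 27 68 3a 3e
  t3: 3e 3a 68 27 96 9f 3a 88

RES = [0x3e, 0x3a, 0x68, 0x27, 0x96, 0x9f, 0x3a, 0x88]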